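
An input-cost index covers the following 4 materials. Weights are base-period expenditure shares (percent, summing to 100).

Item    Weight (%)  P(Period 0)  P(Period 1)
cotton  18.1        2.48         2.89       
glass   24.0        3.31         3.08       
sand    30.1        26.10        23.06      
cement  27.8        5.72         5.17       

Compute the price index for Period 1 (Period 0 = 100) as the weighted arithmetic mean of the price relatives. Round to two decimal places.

cotton: 18.1 × (2.89/2.48) = 18.1 × 1.165323 = 21.0923
glass: 24.0 × (3.08/3.31) = 24.0 × 0.930514 = 22.3323
sand: 30.1 × (23.06/26.10) = 30.1 × 0.883525 = 26.5941
cement: 27.8 × (5.17/5.72) = 27.8 × 0.903846 = 25.1269
Index = Σ wᵢ·(p₁ᵢ/p₀ᵢ) = 21.0923 + 22.3323 + 26.5941 + 25.1269 = 95.1457

95.15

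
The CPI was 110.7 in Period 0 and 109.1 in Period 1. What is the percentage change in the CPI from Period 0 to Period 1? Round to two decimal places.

-1.45%

Change = (109.1 − 110.7) / 110.7 × 100
       = -1.6 / 110.7 × 100 = -1.4453%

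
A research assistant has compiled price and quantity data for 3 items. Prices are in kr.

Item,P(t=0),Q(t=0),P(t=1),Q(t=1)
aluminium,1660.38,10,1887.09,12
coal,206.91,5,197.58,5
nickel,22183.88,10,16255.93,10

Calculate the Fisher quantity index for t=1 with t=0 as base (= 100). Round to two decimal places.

Laspeyres component (base-period weights):
ΣP(t=0)Q(t=1) = 1660.38×12 + 206.91×5 + 22183.88×10 = 19924.56 + 1034.55 + 221838.8 = 242797.91
ΣP(t=0)Q(t=0) = 1660.38×10 + 206.91×5 + 22183.88×10 = 16603.8 + 1034.55 + 221838.8 = 239477.15
L = 242797.91 / 239477.15 × 100 = 101.3867
Paasche component (current-period weights):
ΣP(t=1)Q(t=1) = 1887.09×12 + 197.58×5 + 16255.93×10 = 22645.08 + 987.9 + 162559.3 = 186192.28
ΣP(t=1)Q(t=0) = 1887.09×10 + 197.58×5 + 16255.93×10 = 18870.9 + 987.9 + 162559.3 = 182418.1
P = 186192.28 / 182418.1 × 100 = 102.0690
Fisher = √(L × P) = √(101.3867 × 102.0690) = 101.7272

101.73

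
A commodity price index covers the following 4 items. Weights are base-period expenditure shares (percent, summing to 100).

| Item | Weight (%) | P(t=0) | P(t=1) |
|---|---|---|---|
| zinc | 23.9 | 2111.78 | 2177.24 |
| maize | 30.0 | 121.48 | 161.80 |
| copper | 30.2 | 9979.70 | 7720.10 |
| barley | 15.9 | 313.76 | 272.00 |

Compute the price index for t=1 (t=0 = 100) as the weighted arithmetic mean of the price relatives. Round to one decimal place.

zinc: 23.9 × (2177.24/2111.78) = 23.9 × 1.030998 = 24.6408
maize: 30.0 × (161.80/121.48) = 30.0 × 1.331906 = 39.9572
copper: 30.2 × (7720.10/9979.70) = 30.2 × 0.773580 = 23.3621
barley: 15.9 × (272.00/313.76) = 15.9 × 0.866905 = 13.7838
Index = Σ wᵢ·(p₁ᵢ/p₀ᵢ) = 24.6408 + 39.9572 + 23.3621 + 13.7838 = 101.7439

101.7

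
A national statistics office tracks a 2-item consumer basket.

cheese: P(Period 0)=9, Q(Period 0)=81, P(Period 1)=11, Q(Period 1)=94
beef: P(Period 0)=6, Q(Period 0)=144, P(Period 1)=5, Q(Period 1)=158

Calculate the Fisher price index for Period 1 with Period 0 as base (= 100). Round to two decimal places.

101.40

Laspeyres component (base-period weights):
ΣP(Period 1)Q(Period 0) = 11×81 + 5×144 = 891 + 720 = 1611
ΣP(Period 0)Q(Period 0) = 9×81 + 6×144 = 729 + 864 = 1593
L = 1611 / 1593 × 100 = 101.1299
Paasche component (current-period weights):
ΣP(Period 1)Q(Period 1) = 11×94 + 5×158 = 1034 + 790 = 1824
ΣP(Period 0)Q(Period 1) = 9×94 + 6×158 = 846 + 948 = 1794
P = 1824 / 1794 × 100 = 101.6722
Fisher = √(L × P) = √(101.1299 × 101.6722) = 101.4007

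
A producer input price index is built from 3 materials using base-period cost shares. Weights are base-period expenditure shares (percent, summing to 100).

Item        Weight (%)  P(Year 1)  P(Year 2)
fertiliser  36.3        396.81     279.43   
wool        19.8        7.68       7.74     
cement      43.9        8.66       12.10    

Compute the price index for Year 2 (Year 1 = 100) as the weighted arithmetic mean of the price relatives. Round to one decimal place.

106.9

fertiliser: 36.3 × (279.43/396.81) = 36.3 × 0.704191 = 25.5621
wool: 19.8 × (7.74/7.68) = 19.8 × 1.007812 = 19.9547
cement: 43.9 × (12.10/8.66) = 43.9 × 1.397229 = 61.3383
Index = Σ wᵢ·(p₁ᵢ/p₀ᵢ) = 25.5621 + 19.9547 + 61.3383 = 106.8552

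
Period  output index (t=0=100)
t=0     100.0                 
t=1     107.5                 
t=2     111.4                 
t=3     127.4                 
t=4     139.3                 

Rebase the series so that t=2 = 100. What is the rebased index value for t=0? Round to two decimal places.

89.77

Rebased(t=0) = 100.0 / 111.4 × 100 = 89.7666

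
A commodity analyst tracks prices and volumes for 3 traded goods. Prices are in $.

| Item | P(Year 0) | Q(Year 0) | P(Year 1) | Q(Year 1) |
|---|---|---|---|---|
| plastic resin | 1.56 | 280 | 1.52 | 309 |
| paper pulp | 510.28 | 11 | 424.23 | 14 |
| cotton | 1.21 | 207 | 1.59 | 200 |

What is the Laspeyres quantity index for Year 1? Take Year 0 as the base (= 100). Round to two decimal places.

124.88

Laspeyres quantity index uses base-period prices as weights.
ΣP(Year 0)·Q(Year 1) = 1.56×309 + 510.28×14 + 1.21×200 = 482.04 + 7143.92 + 242 = 7867.96
ΣP(Year 0)·Q(Year 0) = 1.56×280 + 510.28×11 + 1.21×207 = 436.8 + 5613.08 + 250.47 = 6300.35
Index = 7867.96 / 6300.35 × 100 = 124.8813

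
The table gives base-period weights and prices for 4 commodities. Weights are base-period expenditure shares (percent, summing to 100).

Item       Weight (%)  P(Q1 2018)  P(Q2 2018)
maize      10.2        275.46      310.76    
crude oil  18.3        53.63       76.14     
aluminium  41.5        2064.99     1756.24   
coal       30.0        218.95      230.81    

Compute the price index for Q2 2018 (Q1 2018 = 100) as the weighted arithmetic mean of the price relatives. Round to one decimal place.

104.4

maize: 10.2 × (310.76/275.46) = 10.2 × 1.128149 = 11.5071
crude oil: 18.3 × (76.14/53.63) = 18.3 × 1.419728 = 25.9810
aluminium: 41.5 × (1756.24/2064.99) = 41.5 × 0.850484 = 35.2951
coal: 30.0 × (230.81/218.95) = 30.0 × 1.054168 = 31.6250
Index = Σ wᵢ·(p₁ᵢ/p₀ᵢ) = 11.5071 + 25.9810 + 35.2951 + 31.6250 = 104.4082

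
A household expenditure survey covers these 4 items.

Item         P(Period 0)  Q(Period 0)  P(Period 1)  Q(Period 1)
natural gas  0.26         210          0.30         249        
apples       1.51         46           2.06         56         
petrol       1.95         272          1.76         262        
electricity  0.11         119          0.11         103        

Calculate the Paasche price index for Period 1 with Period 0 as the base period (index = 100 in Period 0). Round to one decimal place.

Paasche price index uses current-period quantities as weights.
ΣP(Period 1)·Q(Period 1) = 0.30×249 + 2.06×56 + 1.76×262 + 0.11×103 = 74.7 + 115.36 + 461.12 + 11.33 = 662.51
ΣP(Period 0)·Q(Period 1) = 0.26×249 + 1.51×56 + 1.95×262 + 0.11×103 = 64.74 + 84.56 + 510.9 + 11.33 = 671.53
Index = 662.51 / 671.53 × 100 = 98.6568

98.7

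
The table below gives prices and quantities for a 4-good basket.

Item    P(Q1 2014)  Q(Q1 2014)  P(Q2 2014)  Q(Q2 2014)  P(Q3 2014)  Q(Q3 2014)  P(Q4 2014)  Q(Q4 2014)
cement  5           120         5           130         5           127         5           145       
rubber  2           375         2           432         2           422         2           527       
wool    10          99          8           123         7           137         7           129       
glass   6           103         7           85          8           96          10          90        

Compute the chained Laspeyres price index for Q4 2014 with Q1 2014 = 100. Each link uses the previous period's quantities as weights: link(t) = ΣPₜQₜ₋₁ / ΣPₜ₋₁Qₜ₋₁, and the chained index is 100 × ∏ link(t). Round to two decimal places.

Link Q1 2014→Q2 2014:
ΣP(Q2 2014)Q(Q1 2014) = 5×120 + 2×375 + 8×99 + 7×103 = 600 + 750 + 792 + 721 = 2863
ΣP(Q1 2014)Q(Q1 2014) = 5×120 + 2×375 + 10×99 + 6×103 = 600 + 750 + 990 + 618 = 2958
link = 2863/2958 = 0.967884
Link Q2 2014→Q3 2014:
ΣP(Q3 2014)Q(Q2 2014) = 5×130 + 2×432 + 7×123 + 8×85 = 650 + 864 + 861 + 680 = 3055
ΣP(Q2 2014)Q(Q2 2014) = 5×130 + 2×432 + 8×123 + 7×85 = 650 + 864 + 984 + 595 = 3093
link = 3055/3093 = 0.987714
Link Q3 2014→Q4 2014:
ΣP(Q4 2014)Q(Q3 2014) = 5×127 + 2×422 + 7×137 + 10×96 = 635 + 844 + 959 + 960 = 3398
ΣP(Q3 2014)Q(Q3 2014) = 5×127 + 2×422 + 7×137 + 8×96 = 635 + 844 + 959 + 768 = 3206
link = 3398/3206 = 1.059888
Chained index = 100 × 0.967884 × 0.987714 × 1.059888 = 101.3245

101.32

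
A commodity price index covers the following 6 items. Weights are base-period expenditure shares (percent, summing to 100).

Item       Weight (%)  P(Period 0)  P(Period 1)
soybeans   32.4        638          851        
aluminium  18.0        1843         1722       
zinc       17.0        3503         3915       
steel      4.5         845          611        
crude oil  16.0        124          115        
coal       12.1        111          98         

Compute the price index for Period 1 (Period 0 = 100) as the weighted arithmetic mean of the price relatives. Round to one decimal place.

107.8

soybeans: 32.4 × (851/638) = 32.4 × 1.333856 = 43.2169
aluminium: 18.0 × (1722/1843) = 18.0 × 0.934346 = 16.8182
zinc: 17.0 × (3915/3503) = 17.0 × 1.117613 = 18.9994
steel: 4.5 × (611/845) = 4.5 × 0.723077 = 3.2538
crude oil: 16.0 × (115/124) = 16.0 × 0.927419 = 14.8387
coal: 12.1 × (98/111) = 12.1 × 0.882883 = 10.6829
Index = Σ wᵢ·(p₁ᵢ/p₀ᵢ) = 43.2169 + 16.8182 + 18.9994 + 3.2538 + 14.8387 + 10.6829 = 107.8100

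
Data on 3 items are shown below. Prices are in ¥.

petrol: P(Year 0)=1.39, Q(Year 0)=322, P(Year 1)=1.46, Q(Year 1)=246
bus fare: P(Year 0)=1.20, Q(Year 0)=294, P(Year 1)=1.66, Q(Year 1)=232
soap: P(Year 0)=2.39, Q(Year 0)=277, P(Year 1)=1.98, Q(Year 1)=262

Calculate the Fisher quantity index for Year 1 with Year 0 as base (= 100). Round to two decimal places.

84.53

Laspeyres component (base-period weights):
ΣP(Year 0)Q(Year 1) = 1.39×246 + 1.20×232 + 2.39×262 = 341.94 + 278.4 + 626.18 = 1246.52
ΣP(Year 0)Q(Year 0) = 1.39×322 + 1.20×294 + 2.39×277 = 447.58 + 352.8 + 662.03 = 1462.41
L = 1246.52 / 1462.41 × 100 = 85.2374
Paasche component (current-period weights):
ΣP(Year 1)Q(Year 1) = 1.46×246 + 1.66×232 + 1.98×262 = 359.16 + 385.12 + 518.76 = 1263.04
ΣP(Year 1)Q(Year 0) = 1.46×322 + 1.66×294 + 1.98×277 = 470.12 + 488.04 + 548.46 = 1506.62
P = 1263.04 / 1506.62 × 100 = 83.8327
Fisher = √(L × P) = √(85.2374 × 83.8327) = 84.5321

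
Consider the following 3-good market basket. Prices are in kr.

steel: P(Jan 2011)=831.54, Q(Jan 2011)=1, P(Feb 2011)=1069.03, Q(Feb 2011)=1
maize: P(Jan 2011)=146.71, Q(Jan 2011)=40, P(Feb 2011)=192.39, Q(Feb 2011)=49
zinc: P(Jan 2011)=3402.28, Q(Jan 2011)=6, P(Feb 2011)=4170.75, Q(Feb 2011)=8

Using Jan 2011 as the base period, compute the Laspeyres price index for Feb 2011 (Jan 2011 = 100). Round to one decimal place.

Laspeyres price index uses base-period quantities as weights.
ΣP(Feb 2011)·Q(Jan 2011) = 1069.03×1 + 192.39×40 + 4170.75×6 = 1069.03 + 7695.6 + 25024.5 = 33789.13
ΣP(Jan 2011)·Q(Jan 2011) = 831.54×1 + 146.71×40 + 3402.28×6 = 831.54 + 5868.4 + 20413.68 = 27113.62
Index = 33789.13 / 27113.62 × 100 = 124.6205

124.6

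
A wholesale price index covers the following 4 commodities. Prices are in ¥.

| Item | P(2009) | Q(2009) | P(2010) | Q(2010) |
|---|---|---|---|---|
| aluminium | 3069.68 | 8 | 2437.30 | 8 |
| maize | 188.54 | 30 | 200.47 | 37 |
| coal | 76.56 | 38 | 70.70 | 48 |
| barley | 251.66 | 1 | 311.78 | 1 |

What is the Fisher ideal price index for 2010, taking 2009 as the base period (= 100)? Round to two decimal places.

85.89

Laspeyres component (base-period weights):
ΣP(2010)Q(2009) = 2437.30×8 + 200.47×30 + 70.70×38 + 311.78×1 = 19498.4 + 6014.1 + 2686.6 + 311.78 = 28510.88
ΣP(2009)Q(2009) = 3069.68×8 + 188.54×30 + 76.56×38 + 251.66×1 = 24557.44 + 5656.2 + 2909.28 + 251.66 = 33374.58
L = 28510.88 / 33374.58 × 100 = 85.4269
Paasche component (current-period weights):
ΣP(2010)Q(2010) = 2437.30×8 + 200.47×37 + 70.70×48 + 311.78×1 = 19498.4 + 7417.39 + 3393.6 + 311.78 = 30621.17
ΣP(2009)Q(2010) = 3069.68×8 + 188.54×37 + 76.56×48 + 251.66×1 = 24557.44 + 6975.98 + 3674.88 + 251.66 = 35459.96
P = 30621.17 / 35459.96 × 100 = 86.3542
Fisher = √(L × P) = √(85.4269 × 86.3542) = 85.8893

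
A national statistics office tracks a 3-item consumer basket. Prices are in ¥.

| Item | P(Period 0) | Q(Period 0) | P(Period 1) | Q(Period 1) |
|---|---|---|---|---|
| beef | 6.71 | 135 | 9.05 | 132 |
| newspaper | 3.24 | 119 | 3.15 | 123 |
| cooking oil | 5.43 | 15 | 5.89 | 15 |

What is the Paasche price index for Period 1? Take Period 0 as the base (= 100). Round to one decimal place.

122.3

Paasche price index uses current-period quantities as weights.
ΣP(Period 1)·Q(Period 1) = 9.05×132 + 3.15×123 + 5.89×15 = 1194.6 + 387.45 + 88.35 = 1670.4
ΣP(Period 0)·Q(Period 1) = 6.71×132 + 3.24×123 + 5.43×15 = 885.72 + 398.52 + 81.45 = 1365.69
Index = 1670.4 / 1365.69 × 100 = 122.3118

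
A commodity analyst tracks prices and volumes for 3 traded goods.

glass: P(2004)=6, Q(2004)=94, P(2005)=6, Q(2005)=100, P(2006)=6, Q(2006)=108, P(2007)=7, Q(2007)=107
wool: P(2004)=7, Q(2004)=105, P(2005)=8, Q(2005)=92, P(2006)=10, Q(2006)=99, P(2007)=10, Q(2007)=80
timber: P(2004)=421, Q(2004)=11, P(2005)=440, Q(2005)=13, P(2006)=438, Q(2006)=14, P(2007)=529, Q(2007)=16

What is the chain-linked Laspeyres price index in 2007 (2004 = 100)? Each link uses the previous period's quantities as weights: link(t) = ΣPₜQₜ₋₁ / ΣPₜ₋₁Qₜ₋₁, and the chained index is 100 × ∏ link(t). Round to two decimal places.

126.80

Link 2004→2005:
ΣP(2005)Q(2004) = 6×94 + 8×105 + 440×11 = 564 + 840 + 4840 = 6244
ΣP(2004)Q(2004) = 6×94 + 7×105 + 421×11 = 564 + 735 + 4631 = 5930
link = 6244/5930 = 1.052951
Link 2005→2006:
ΣP(2006)Q(2005) = 6×100 + 10×92 + 438×13 = 600 + 920 + 5694 = 7214
ΣP(2005)Q(2005) = 6×100 + 8×92 + 440×13 = 600 + 736 + 5720 = 7056
link = 7214/7056 = 1.022392
Link 2006→2007:
ΣP(2007)Q(2006) = 7×108 + 10×99 + 529×14 = 756 + 990 + 7406 = 9152
ΣP(2006)Q(2006) = 6×108 + 10×99 + 438×14 = 648 + 990 + 6132 = 7770
link = 9152/7770 = 1.177864
Chained index = 100 × 1.052951 × 1.022392 × 1.177864 = 126.8004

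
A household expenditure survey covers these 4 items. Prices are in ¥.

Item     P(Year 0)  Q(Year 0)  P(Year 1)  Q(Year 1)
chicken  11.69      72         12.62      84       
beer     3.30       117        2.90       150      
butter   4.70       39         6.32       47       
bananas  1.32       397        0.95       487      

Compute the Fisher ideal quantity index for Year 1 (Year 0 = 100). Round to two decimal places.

120.72

Laspeyres component (base-period weights):
ΣP(Year 0)Q(Year 1) = 11.69×84 + 3.30×150 + 4.70×47 + 1.32×487 = 981.96 + 495 + 220.9 + 642.84 = 2340.7
ΣP(Year 0)Q(Year 0) = 11.69×72 + 3.30×117 + 4.70×39 + 1.32×397 = 841.68 + 386.1 + 183.3 + 524.04 = 1935.12
L = 2340.7 / 1935.12 × 100 = 120.9589
Paasche component (current-period weights):
ΣP(Year 1)Q(Year 1) = 12.62×84 + 2.90×150 + 6.32×47 + 0.95×487 = 1060.08 + 435 + 297.04 + 462.65 = 2254.77
ΣP(Year 1)Q(Year 0) = 12.62×72 + 2.90×117 + 6.32×39 + 0.95×397 = 908.64 + 339.3 + 246.48 + 377.15 = 1871.57
P = 2254.77 / 1871.57 × 100 = 120.4748
Fisher = √(L × P) = √(120.9589 × 120.4748) = 120.7166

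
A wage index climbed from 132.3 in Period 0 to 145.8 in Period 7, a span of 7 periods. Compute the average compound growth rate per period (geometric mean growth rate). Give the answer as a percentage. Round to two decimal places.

Growth factor = (145.8/132.3)^(1/7) = (1.102041)^(1/7) = 1.013977
Growth rate = 1.013977 − 1 = 0.013977 = 1.3977%

1.40%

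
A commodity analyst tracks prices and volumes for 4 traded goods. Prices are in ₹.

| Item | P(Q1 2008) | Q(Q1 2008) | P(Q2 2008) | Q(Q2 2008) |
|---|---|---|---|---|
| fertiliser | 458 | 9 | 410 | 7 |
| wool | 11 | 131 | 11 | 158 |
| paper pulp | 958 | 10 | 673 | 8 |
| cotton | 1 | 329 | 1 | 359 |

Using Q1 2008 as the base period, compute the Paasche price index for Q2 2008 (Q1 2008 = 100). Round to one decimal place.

Paasche price index uses current-period quantities as weights.
ΣP(Q2 2008)·Q(Q2 2008) = 410×7 + 11×158 + 673×8 + 1×359 = 2870 + 1738 + 5384 + 359 = 10351
ΣP(Q1 2008)·Q(Q2 2008) = 458×7 + 11×158 + 958×8 + 1×359 = 3206 + 1738 + 7664 + 359 = 12967
Index = 10351 / 12967 × 100 = 79.8257

79.8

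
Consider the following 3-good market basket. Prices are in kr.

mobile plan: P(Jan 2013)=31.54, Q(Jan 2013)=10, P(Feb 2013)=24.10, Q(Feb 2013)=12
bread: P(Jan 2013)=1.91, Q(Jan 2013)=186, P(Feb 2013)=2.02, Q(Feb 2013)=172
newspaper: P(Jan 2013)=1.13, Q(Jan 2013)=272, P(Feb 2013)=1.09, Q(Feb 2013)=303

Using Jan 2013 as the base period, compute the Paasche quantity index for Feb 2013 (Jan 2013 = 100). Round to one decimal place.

Paasche quantity index uses current-period prices as weights.
ΣP(Feb 2013)·Q(Feb 2013) = 24.10×12 + 2.02×172 + 1.09×303 = 289.2 + 347.44 + 330.27 = 966.91
ΣP(Feb 2013)·Q(Jan 2013) = 24.10×10 + 2.02×186 + 1.09×272 = 241 + 375.72 + 296.48 = 913.2
Index = 966.91 / 913.2 × 100 = 105.8815

105.9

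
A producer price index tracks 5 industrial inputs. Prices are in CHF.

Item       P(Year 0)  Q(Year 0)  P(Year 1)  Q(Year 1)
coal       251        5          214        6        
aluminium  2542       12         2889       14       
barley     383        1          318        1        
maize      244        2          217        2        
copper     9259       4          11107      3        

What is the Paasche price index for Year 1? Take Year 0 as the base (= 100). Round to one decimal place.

115.3

Paasche price index uses current-period quantities as weights.
ΣP(Year 1)·Q(Year 1) = 214×6 + 2889×14 + 318×1 + 217×2 + 11107×3 = 1284 + 40446 + 318 + 434 + 33321 = 75803
ΣP(Year 0)·Q(Year 1) = 251×6 + 2542×14 + 383×1 + 244×2 + 9259×3 = 1506 + 35588 + 383 + 488 + 27777 = 65742
Index = 75803 / 65742 × 100 = 115.3038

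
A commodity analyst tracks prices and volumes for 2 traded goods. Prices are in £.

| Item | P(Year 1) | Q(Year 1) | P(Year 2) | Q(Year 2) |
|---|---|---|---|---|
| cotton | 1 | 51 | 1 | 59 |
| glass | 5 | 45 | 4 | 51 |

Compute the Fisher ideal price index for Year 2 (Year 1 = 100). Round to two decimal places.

83.73

Laspeyres component (base-period weights):
ΣP(Year 2)Q(Year 1) = 1×51 + 4×45 = 51 + 180 = 231
ΣP(Year 1)Q(Year 1) = 1×51 + 5×45 = 51 + 225 = 276
L = 231 / 276 × 100 = 83.6957
Paasche component (current-period weights):
ΣP(Year 2)Q(Year 2) = 1×59 + 4×51 = 59 + 204 = 263
ΣP(Year 1)Q(Year 2) = 1×59 + 5×51 = 59 + 255 = 314
P = 263 / 314 × 100 = 83.7580
Fisher = √(L × P) = √(83.6957 × 83.7580) = 83.7268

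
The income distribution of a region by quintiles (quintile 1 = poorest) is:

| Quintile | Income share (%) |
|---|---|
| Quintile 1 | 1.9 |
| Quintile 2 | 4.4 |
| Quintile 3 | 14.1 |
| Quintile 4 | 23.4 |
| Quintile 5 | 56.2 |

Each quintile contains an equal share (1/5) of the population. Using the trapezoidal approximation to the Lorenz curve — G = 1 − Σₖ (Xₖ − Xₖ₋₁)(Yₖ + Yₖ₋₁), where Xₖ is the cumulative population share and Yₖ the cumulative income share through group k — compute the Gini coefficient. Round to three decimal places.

0.510

Cumulative income shares Yₖ: 0.0190, 0.0630, 0.2040, 0.4380, 1.0000
Σ (Xₖ−Xₖ₋₁)(Yₖ+Yₖ₋₁) = (1/5)(0.0190+0.0000) + (1/5)(0.0630+0.0190) + (1/5)(0.2040+0.0630) + (1/5)(0.4380+0.2040) + (1/5)(1.0000+0.4380)
  = 0.0038 + 0.0164 + 0.0534 + 0.1284 + 0.2876 = 0.4896
G = 1 − 0.4896 = 0.5104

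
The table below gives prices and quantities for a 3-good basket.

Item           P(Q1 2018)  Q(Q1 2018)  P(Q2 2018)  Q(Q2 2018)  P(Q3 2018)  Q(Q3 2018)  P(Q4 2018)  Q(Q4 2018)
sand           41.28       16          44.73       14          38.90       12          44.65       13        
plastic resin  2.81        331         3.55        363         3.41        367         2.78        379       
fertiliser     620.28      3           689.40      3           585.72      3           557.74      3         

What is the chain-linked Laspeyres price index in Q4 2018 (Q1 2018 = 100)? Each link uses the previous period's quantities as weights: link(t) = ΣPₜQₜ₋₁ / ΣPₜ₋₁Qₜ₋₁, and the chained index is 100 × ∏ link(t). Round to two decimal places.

Link Q1 2018→Q2 2018:
ΣP(Q2 2018)Q(Q1 2018) = 44.73×16 + 3.55×331 + 689.40×3 = 715.68 + 1175.05 + 2068.2 = 3958.93
ΣP(Q1 2018)Q(Q1 2018) = 41.28×16 + 2.81×331 + 620.28×3 = 660.48 + 930.11 + 1860.84 = 3451.43
link = 3958.93/3451.43 = 1.147041
Link Q2 2018→Q3 2018:
ΣP(Q3 2018)Q(Q2 2018) = 38.90×14 + 3.41×363 + 585.72×3 = 544.6 + 1237.83 + 1757.16 = 3539.59
ΣP(Q2 2018)Q(Q2 2018) = 44.73×14 + 3.55×363 + 689.40×3 = 626.22 + 1288.65 + 2068.2 = 3983.07
link = 3539.59/3983.07 = 0.888659
Link Q3 2018→Q4 2018:
ΣP(Q4 2018)Q(Q3 2018) = 44.65×12 + 2.78×367 + 557.74×3 = 535.8 + 1020.26 + 1673.22 = 3229.28
ΣP(Q3 2018)Q(Q3 2018) = 38.90×12 + 3.41×367 + 585.72×3 = 466.8 + 1251.47 + 1757.16 = 3475.43
link = 3229.28/3475.43 = 0.929174
Chained index = 100 × 1.147041 × 0.888659 × 0.929174 = 94.7133

94.71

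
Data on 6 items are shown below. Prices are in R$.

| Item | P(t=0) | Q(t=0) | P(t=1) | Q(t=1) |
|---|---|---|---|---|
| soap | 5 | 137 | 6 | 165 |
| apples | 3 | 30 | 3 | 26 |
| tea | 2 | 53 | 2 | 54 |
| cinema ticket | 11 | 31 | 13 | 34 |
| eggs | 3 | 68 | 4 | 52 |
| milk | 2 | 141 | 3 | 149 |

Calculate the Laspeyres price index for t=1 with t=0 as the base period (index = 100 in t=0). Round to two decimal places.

Laspeyres price index uses base-period quantities as weights.
ΣP(t=1)·Q(t=0) = 6×137 + 3×30 + 2×53 + 13×31 + 4×68 + 3×141 = 822 + 90 + 106 + 403 + 272 + 423 = 2116
ΣP(t=0)·Q(t=0) = 5×137 + 3×30 + 2×53 + 11×31 + 3×68 + 2×141 = 685 + 90 + 106 + 341 + 204 + 282 = 1708
Index = 2116 / 1708 × 100 = 123.8876

123.89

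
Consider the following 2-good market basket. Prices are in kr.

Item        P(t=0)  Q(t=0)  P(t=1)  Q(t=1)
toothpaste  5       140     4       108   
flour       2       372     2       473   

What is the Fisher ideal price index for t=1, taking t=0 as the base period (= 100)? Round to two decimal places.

91.51

Laspeyres component (base-period weights):
ΣP(t=1)Q(t=0) = 4×140 + 2×372 = 560 + 744 = 1304
ΣP(t=0)Q(t=0) = 5×140 + 2×372 = 700 + 744 = 1444
L = 1304 / 1444 × 100 = 90.3047
Paasche component (current-period weights):
ΣP(t=1)Q(t=1) = 4×108 + 2×473 = 432 + 946 = 1378
ΣP(t=0)Q(t=1) = 5×108 + 2×473 = 540 + 946 = 1486
P = 1378 / 1486 × 100 = 92.7322
Fisher = √(L × P) = √(90.3047 × 92.7322) = 91.5104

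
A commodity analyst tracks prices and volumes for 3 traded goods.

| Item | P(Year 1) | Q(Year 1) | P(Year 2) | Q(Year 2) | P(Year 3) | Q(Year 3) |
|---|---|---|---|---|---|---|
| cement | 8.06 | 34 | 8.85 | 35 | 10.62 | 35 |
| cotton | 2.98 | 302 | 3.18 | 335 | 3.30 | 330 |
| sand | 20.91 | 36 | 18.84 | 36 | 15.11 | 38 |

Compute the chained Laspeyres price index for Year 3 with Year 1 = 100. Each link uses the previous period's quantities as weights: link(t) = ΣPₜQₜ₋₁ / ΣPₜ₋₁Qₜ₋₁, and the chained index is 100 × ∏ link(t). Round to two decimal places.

99.09

Link Year 1→Year 2:
ΣP(Year 2)Q(Year 1) = 8.85×34 + 3.18×302 + 18.84×36 = 300.9 + 960.36 + 678.24 = 1939.5
ΣP(Year 1)Q(Year 1) = 8.06×34 + 2.98×302 + 20.91×36 = 274.04 + 899.96 + 752.76 = 1926.76
link = 1939.5/1926.76 = 1.006612
Link Year 2→Year 3:
ΣP(Year 3)Q(Year 2) = 10.62×35 + 3.30×335 + 15.11×36 = 371.7 + 1105.5 + 543.96 = 2021.16
ΣP(Year 2)Q(Year 2) = 8.85×35 + 3.18×335 + 18.84×36 = 309.75 + 1065.3 + 678.24 = 2053.29
link = 2021.16/2053.29 = 0.984352
Chained index = 100 × 1.006612 × 0.984352 = 99.0861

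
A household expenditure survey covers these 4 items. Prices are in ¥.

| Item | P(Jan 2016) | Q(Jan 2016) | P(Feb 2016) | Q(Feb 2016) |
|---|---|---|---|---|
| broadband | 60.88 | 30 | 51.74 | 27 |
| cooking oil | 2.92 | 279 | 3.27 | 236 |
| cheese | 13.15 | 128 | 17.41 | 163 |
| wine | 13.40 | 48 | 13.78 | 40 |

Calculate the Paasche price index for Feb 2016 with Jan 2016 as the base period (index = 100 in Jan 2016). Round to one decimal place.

110.9

Paasche price index uses current-period quantities as weights.
ΣP(Feb 2016)·Q(Feb 2016) = 51.74×27 + 3.27×236 + 17.41×163 + 13.78×40 = 1396.98 + 771.72 + 2837.83 + 551.2 = 5557.73
ΣP(Jan 2016)·Q(Feb 2016) = 60.88×27 + 2.92×236 + 13.15×163 + 13.40×40 = 1643.76 + 689.12 + 2143.45 + 536 = 5012.33
Index = 5557.73 / 5012.33 × 100 = 110.8812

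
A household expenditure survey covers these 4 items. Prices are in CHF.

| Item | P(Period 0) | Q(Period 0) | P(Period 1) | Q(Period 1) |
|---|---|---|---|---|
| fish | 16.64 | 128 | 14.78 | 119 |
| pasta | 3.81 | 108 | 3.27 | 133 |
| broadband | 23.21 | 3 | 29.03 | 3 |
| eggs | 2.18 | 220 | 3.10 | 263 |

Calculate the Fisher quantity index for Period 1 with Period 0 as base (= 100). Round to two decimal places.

Laspeyres component (base-period weights):
ΣP(Period 0)Q(Period 1) = 16.64×119 + 3.81×133 + 23.21×3 + 2.18×263 = 1980.16 + 506.73 + 69.63 + 573.34 = 3129.86
ΣP(Period 0)Q(Period 0) = 16.64×128 + 3.81×108 + 23.21×3 + 2.18×220 = 2129.92 + 411.48 + 69.63 + 479.6 = 3090.63
L = 3129.86 / 3090.63 × 100 = 101.2693
Paasche component (current-period weights):
ΣP(Period 1)Q(Period 1) = 14.78×119 + 3.27×133 + 29.03×3 + 3.10×263 = 1758.82 + 434.91 + 87.09 + 815.3 = 3096.12
ΣP(Period 1)Q(Period 0) = 14.78×128 + 3.27×108 + 29.03×3 + 3.10×220 = 1891.84 + 353.16 + 87.09 + 682 = 3014.09
P = 3096.12 / 3014.09 × 100 = 102.7216
Fisher = √(L × P) = √(101.2693 × 102.7216) = 101.9929

101.99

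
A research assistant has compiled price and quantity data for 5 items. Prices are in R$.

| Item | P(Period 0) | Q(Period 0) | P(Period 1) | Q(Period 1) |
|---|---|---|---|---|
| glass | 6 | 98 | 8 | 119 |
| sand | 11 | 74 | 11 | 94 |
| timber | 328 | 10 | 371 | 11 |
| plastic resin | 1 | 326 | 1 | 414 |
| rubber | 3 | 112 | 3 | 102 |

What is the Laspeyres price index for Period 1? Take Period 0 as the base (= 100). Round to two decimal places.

111.71

Laspeyres price index uses base-period quantities as weights.
ΣP(Period 1)·Q(Period 0) = 8×98 + 11×74 + 371×10 + 1×326 + 3×112 = 784 + 814 + 3710 + 326 + 336 = 5970
ΣP(Period 0)·Q(Period 0) = 6×98 + 11×74 + 328×10 + 1×326 + 3×112 = 588 + 814 + 3280 + 326 + 336 = 5344
Index = 5970 / 5344 × 100 = 111.7141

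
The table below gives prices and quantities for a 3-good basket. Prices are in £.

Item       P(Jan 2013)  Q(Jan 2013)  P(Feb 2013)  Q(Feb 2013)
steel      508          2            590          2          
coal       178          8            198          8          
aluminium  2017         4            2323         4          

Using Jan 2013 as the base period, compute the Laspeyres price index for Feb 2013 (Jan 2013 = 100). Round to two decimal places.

114.73

Laspeyres price index uses base-period quantities as weights.
ΣP(Feb 2013)·Q(Jan 2013) = 590×2 + 198×8 + 2323×4 = 1180 + 1584 + 9292 = 12056
ΣP(Jan 2013)·Q(Jan 2013) = 508×2 + 178×8 + 2017×4 = 1016 + 1424 + 8068 = 10508
Index = 12056 / 10508 × 100 = 114.7316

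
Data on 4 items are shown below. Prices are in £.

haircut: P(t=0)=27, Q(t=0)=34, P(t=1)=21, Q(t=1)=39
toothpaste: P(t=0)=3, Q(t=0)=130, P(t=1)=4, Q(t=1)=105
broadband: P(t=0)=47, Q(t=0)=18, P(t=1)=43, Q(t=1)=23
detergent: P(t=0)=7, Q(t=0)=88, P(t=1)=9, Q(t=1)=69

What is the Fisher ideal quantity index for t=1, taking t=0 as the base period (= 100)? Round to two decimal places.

103.78

Laspeyres component (base-period weights):
ΣP(t=0)Q(t=1) = 27×39 + 3×105 + 47×23 + 7×69 = 1053 + 315 + 1081 + 483 = 2932
ΣP(t=0)Q(t=0) = 27×34 + 3×130 + 47×18 + 7×88 = 918 + 390 + 846 + 616 = 2770
L = 2932 / 2770 × 100 = 105.8484
Paasche component (current-period weights):
ΣP(t=1)Q(t=1) = 21×39 + 4×105 + 43×23 + 9×69 = 819 + 420 + 989 + 621 = 2849
ΣP(t=1)Q(t=0) = 21×34 + 4×130 + 43×18 + 9×88 = 714 + 520 + 774 + 792 = 2800
P = 2849 / 2800 × 100 = 101.7500
Fisher = √(L × P) = √(105.8484 × 101.7500) = 103.7790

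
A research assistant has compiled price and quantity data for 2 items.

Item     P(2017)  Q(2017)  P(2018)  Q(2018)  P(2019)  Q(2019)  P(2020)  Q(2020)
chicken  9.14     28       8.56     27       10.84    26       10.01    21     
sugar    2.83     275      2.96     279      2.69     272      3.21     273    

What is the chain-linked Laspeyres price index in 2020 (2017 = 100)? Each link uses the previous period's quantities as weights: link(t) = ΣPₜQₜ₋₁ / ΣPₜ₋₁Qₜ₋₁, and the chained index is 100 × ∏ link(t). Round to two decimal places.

112.45

Link 2017→2018:
ΣP(2018)Q(2017) = 8.56×28 + 2.96×275 = 239.68 + 814 = 1053.68
ΣP(2017)Q(2017) = 9.14×28 + 2.83×275 = 255.92 + 778.25 = 1034.17
link = 1053.68/1034.17 = 1.018865
Link 2018→2019:
ΣP(2019)Q(2018) = 10.84×27 + 2.69×279 = 292.68 + 750.51 = 1043.19
ΣP(2018)Q(2018) = 8.56×27 + 2.96×279 = 231.12 + 825.84 = 1056.96
link = 1043.19/1056.96 = 0.986972
Link 2019→2020:
ΣP(2020)Q(2019) = 10.01×26 + 3.21×272 = 260.26 + 873.12 = 1133.38
ΣP(2019)Q(2019) = 10.84×26 + 2.69×272 = 281.84 + 731.68 = 1013.52
link = 1133.38/1013.52 = 1.118261
Chained index = 100 × 1.018865 × 0.986972 × 1.118261 = 112.4514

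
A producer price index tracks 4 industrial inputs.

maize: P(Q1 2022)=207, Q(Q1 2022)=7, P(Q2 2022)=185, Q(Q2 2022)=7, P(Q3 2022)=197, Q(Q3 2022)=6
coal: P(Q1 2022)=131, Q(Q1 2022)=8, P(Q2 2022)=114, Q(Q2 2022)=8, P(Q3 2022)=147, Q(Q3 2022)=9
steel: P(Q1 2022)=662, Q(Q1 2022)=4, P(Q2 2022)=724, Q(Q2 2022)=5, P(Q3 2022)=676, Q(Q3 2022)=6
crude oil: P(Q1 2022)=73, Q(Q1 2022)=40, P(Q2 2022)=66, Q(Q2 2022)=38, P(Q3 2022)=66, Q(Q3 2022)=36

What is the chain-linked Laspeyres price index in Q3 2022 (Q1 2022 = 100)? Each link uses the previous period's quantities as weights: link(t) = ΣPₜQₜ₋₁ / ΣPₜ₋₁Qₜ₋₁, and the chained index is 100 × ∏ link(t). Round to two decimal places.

Link Q1 2022→Q2 2022:
ΣP(Q2 2022)Q(Q1 2022) = 185×7 + 114×8 + 724×4 + 66×40 = 1295 + 912 + 2896 + 2640 = 7743
ΣP(Q1 2022)Q(Q1 2022) = 207×7 + 131×8 + 662×4 + 73×40 = 1449 + 1048 + 2648 + 2920 = 8065
link = 7743/8065 = 0.960074
Link Q2 2022→Q3 2022:
ΣP(Q3 2022)Q(Q2 2022) = 197×7 + 147×8 + 676×5 + 66×38 = 1379 + 1176 + 3380 + 2508 = 8443
ΣP(Q2 2022)Q(Q2 2022) = 185×7 + 114×8 + 724×5 + 66×38 = 1295 + 912 + 3620 + 2508 = 8335
link = 8443/8335 = 1.012957
Chained index = 100 × 0.960074 × 1.012957 = 97.2514

97.25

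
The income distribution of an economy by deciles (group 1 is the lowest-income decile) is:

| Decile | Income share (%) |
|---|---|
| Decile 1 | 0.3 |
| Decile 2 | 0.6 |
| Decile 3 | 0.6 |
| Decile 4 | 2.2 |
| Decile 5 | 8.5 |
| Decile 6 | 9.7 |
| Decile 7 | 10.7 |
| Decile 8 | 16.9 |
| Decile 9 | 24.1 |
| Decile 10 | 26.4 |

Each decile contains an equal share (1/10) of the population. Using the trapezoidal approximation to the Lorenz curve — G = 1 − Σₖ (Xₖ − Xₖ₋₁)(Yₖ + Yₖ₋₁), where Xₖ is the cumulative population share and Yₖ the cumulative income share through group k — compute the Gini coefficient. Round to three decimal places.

Cumulative income shares Yₖ: 0.0030, 0.0090, 0.0150, 0.0370, 0.1220, 0.2190, 0.3260, 0.4950, 0.7360, 1.0000
Σ (Xₖ−Xₖ₋₁)(Yₖ+Yₖ₋₁) = (1/10)(0.0030+0.0000) + (1/10)(0.0090+0.0030) + (1/10)(0.0150+0.0090) + (1/10)(0.0370+0.0150) + (1/10)(0.1220+0.0370) + (1/10)(0.2190+0.1220) + (1/10)(0.3260+0.2190) + (1/10)(0.4950+0.3260) + (1/10)(0.7360+0.4950) + (1/10)(1.0000+0.7360)
  = 0.0003 + 0.0012 + 0.0024 + 0.0052 + 0.0159 + 0.0341 + 0.0545 + 0.0821 + 0.1231 + 0.1736 = 0.4924
G = 1 − 0.4924 = 0.5076

0.508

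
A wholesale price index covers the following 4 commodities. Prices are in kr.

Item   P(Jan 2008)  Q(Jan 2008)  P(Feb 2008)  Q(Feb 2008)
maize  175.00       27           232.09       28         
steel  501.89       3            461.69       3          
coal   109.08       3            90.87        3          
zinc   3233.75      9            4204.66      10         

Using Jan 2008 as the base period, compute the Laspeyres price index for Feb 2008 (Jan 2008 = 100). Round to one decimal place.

128.3

Laspeyres price index uses base-period quantities as weights.
ΣP(Feb 2008)·Q(Jan 2008) = 232.09×27 + 461.69×3 + 90.87×3 + 4204.66×9 = 6266.43 + 1385.07 + 272.61 + 37841.94 = 45766.05
ΣP(Jan 2008)·Q(Jan 2008) = 175.00×27 + 501.89×3 + 109.08×3 + 3233.75×9 = 4725 + 1505.67 + 327.24 + 29103.75 = 35661.66
Index = 45766.05 / 35661.66 × 100 = 128.3340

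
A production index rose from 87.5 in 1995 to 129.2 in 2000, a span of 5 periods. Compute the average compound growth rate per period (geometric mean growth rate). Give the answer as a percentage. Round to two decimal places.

Growth factor = (129.2/87.5)^(1/5) = (1.476571)^(1/5) = 1.081063
Growth rate = 1.081063 − 1 = 0.081063 = 8.1063%

8.11%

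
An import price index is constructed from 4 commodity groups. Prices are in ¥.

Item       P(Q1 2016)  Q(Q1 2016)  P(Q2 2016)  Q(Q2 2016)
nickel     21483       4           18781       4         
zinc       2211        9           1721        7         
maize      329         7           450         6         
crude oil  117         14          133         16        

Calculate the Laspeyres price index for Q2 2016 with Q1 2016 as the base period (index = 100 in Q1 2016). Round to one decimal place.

Laspeyres price index uses base-period quantities as weights.
ΣP(Q2 2016)·Q(Q1 2016) = 18781×4 + 1721×9 + 450×7 + 133×14 = 75124 + 15489 + 3150 + 1862 = 95625
ΣP(Q1 2016)·Q(Q1 2016) = 21483×4 + 2211×9 + 329×7 + 117×14 = 85932 + 19899 + 2303 + 1638 = 109772
Index = 95625 / 109772 × 100 = 87.1124

87.1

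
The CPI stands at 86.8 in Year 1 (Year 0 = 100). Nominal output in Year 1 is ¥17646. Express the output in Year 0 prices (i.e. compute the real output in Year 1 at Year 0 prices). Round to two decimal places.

20329.49

Real = Nominal ÷ (Index/100) = 17646 ÷ (86.8/100)
     = 17646 ÷ 0.868 = 20329.4931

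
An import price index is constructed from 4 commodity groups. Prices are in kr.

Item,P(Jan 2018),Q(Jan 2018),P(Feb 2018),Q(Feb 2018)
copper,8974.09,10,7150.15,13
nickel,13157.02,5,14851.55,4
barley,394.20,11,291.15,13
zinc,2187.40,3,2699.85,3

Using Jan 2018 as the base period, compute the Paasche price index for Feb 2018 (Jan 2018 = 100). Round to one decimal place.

Paasche price index uses current-period quantities as weights.
ΣP(Feb 2018)·Q(Feb 2018) = 7150.15×13 + 14851.55×4 + 291.15×13 + 2699.85×3 = 92951.95 + 59406.2 + 3784.95 + 8099.55 = 164242.65
ΣP(Jan 2018)·Q(Feb 2018) = 8974.09×13 + 13157.02×4 + 394.20×13 + 2187.40×3 = 116663.17 + 52628.08 + 5124.6 + 6562.2 = 180978.05
Index = 164242.65 / 180978.05 × 100 = 90.7528

90.8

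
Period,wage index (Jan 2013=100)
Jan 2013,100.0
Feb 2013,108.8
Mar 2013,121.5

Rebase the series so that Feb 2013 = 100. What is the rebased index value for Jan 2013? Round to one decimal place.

91.9

Rebased(Jan 2013) = 100.0 / 108.8 × 100 = 91.9118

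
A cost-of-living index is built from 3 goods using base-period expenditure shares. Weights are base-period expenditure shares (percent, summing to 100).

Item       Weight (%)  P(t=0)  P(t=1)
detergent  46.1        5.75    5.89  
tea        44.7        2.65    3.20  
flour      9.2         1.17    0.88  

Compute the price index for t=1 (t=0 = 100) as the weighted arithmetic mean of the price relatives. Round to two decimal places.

detergent: 46.1 × (5.89/5.75) = 46.1 × 1.024348 = 47.2224
tea: 44.7 × (3.20/2.65) = 44.7 × 1.207547 = 53.9774
flour: 9.2 × (0.88/1.17) = 9.2 × 0.752137 = 6.9197
Index = Σ wᵢ·(p₁ᵢ/p₀ᵢ) = 47.2224 + 53.9774 + 6.9197 = 108.1195

108.12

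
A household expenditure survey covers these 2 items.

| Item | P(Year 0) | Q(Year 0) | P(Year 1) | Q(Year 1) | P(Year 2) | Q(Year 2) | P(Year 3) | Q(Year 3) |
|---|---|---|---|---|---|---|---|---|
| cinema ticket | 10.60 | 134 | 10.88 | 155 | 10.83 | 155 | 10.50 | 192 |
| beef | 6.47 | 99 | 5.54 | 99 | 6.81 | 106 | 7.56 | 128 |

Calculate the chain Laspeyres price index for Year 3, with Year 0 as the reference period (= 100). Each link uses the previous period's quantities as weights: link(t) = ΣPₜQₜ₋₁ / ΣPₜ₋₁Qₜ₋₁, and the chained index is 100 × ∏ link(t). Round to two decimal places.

103.70

Link Year 0→Year 1:
ΣP(Year 1)Q(Year 0) = 10.88×134 + 5.54×99 = 1457.92 + 548.46 = 2006.38
ΣP(Year 0)Q(Year 0) = 10.60×134 + 6.47×99 = 1420.4 + 640.53 = 2060.93
link = 2006.38/2060.93 = 0.973531
Link Year 1→Year 2:
ΣP(Year 2)Q(Year 1) = 10.83×155 + 6.81×99 = 1678.65 + 674.19 = 2352.84
ΣP(Year 1)Q(Year 1) = 10.88×155 + 5.54×99 = 1686.4 + 548.46 = 2234.86
link = 2352.84/2234.86 = 1.052791
Link Year 2→Year 3:
ΣP(Year 3)Q(Year 2) = 10.50×155 + 7.56×106 = 1627.5 + 801.36 = 2428.86
ΣP(Year 2)Q(Year 2) = 10.83×155 + 6.81×106 = 1678.65 + 721.86 = 2400.51
link = 2428.86/2400.51 = 1.011810
Chained index = 100 × 0.973531 × 1.052791 × 1.011810 = 103.7029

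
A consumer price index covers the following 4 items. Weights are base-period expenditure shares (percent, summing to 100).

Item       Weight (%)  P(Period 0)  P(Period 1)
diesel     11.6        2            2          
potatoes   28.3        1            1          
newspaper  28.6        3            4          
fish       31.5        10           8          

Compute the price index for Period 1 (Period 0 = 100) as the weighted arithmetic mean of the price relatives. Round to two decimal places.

103.23

diesel: 11.6 × (2/2) = 11.6 × 1.000000 = 11.6000
potatoes: 28.3 × (1/1) = 28.3 × 1.000000 = 28.3000
newspaper: 28.6 × (4/3) = 28.6 × 1.333333 = 38.1333
fish: 31.5 × (8/10) = 31.5 × 0.800000 = 25.2000
Index = Σ wᵢ·(p₁ᵢ/p₀ᵢ) = 11.6000 + 28.3000 + 38.1333 + 25.2000 = 103.2333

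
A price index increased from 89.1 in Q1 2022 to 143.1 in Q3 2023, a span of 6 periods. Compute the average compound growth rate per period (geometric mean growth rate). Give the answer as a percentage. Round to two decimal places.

8.22%

Growth factor = (143.1/89.1)^(1/6) = (1.606061)^(1/6) = 1.082165
Growth rate = 1.082165 − 1 = 0.082165 = 8.2165%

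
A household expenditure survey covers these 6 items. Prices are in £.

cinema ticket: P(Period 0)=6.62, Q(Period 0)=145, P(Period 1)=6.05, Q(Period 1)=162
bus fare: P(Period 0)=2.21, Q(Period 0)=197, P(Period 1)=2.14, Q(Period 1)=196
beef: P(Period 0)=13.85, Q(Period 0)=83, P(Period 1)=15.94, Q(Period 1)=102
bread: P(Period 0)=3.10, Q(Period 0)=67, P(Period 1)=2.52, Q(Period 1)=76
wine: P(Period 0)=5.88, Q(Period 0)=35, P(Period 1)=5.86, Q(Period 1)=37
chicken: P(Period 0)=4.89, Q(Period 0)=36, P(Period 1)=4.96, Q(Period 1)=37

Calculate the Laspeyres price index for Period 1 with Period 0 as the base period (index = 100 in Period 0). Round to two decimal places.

101.28

Laspeyres price index uses base-period quantities as weights.
ΣP(Period 1)·Q(Period 0) = 6.05×145 + 2.14×197 + 15.94×83 + 2.52×67 + 5.86×35 + 4.96×36 = 877.25 + 421.58 + 1323.02 + 168.84 + 205.1 + 178.56 = 3174.35
ΣP(Period 0)·Q(Period 0) = 6.62×145 + 2.21×197 + 13.85×83 + 3.10×67 + 5.88×35 + 4.89×36 = 959.9 + 435.37 + 1149.55 + 207.7 + 205.8 + 176.04 = 3134.36
Index = 3174.35 / 3134.36 × 100 = 101.2759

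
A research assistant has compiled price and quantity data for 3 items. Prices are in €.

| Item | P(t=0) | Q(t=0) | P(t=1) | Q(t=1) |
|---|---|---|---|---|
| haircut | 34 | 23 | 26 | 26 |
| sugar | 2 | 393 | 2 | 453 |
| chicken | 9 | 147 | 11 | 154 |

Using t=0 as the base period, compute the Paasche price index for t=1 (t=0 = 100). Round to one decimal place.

Paasche price index uses current-period quantities as weights.
ΣP(t=1)·Q(t=1) = 26×26 + 2×453 + 11×154 = 676 + 906 + 1694 = 3276
ΣP(t=0)·Q(t=1) = 34×26 + 2×453 + 9×154 = 884 + 906 + 1386 = 3176
Index = 3276 / 3176 × 100 = 103.1486

103.1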